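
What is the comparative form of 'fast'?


Apply comparative formation (add -er): 'fast' -> 'faster'.

faster


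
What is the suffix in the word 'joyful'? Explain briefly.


The word 'joyful' = 'joy' (root) + '-ful' (suffix). The suffix is '-ful'.

ful


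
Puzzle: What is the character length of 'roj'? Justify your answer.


Spell out 'roj' and number each letter: r(1), o(2), j(3). Total: 3 letters.

3


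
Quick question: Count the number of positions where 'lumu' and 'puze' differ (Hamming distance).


Alignment:
Position 1: 'l' vs 'p' = DIFFER
Position 2: 'u' vs 'u' = match
Position 3: 'm' vs 'z' = DIFFER
Position 4: 'u' vs 'e' = DIFFER
Total differences: 3

3


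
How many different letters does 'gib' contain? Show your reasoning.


Unique letters in 'gib': {b, g, i} = 3 distinct letters.

3


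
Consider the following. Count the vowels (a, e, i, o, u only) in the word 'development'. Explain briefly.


Vowels in 'development': e, e, o, e = 4 vowels.

4


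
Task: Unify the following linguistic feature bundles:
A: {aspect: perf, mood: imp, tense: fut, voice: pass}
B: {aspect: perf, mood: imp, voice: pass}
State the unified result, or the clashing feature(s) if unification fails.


Compare features:
aspect: A=perf vs B=perf -> unified: perf
mood: A=imp vs B=imp -> unified: imp
tense: A=fut vs B=_ -> unified: fut
voice: A=pass vs B=pass -> unified: pass
No clashes found.

Unified: {aspect: perf, mood: imp, tense: fut, voice: pass}


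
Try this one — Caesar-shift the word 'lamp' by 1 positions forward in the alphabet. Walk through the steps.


Shift each letter by 1: l -> m, a -> b, m -> n, p -> q. Result: 'mbnq'.

mbnq


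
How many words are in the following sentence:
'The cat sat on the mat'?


Split into words: The | cat | sat | on | the | mat = 6 words.

6


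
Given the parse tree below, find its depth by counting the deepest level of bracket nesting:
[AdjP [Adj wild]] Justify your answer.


Count bracket nesting levels:
'[' at pos 0: depth = 1
'[' at pos 6: depth = 2
Maximum depth reached: 2

2


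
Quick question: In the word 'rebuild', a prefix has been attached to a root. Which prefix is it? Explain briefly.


The word 'rebuild' = 're' (prefix) + 'build' (root). The prefix is 're'.

re


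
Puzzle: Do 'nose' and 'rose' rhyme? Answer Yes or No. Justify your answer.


Rime (stressed vowel + following sounds) of 'nose': -ose = /oʊz/
Rime of 'rose': -ose = /oʊz/
/oʊz/ and /oʊz/ are the same ending sound, so the words rhyme.

Yes


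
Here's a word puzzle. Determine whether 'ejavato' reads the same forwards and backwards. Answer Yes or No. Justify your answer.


Forward: 'ejavato'
Reversed: 'otavaje'
They differ.

No


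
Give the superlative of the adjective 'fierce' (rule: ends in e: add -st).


Apply superlative formation (ends in e: add -st): 'fierce' -> 'fiercest'.

fiercest


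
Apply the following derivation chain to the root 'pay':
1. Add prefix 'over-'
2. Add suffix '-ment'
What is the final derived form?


Step 1: Add prefix 'over-' to 'pay' = 'overpay'
Step 2: Add suffix '-ment' to 'overpay' = 'overpayment'

overpayment


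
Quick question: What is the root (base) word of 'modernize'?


Remove suffix '-ize' from 'modernize' to get root 'modern'.

modern


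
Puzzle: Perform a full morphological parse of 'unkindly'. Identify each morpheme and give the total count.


Step 1: Identify prefix: 'un' (meaning: not/reverse)
Step 2: Identify root: 'kind'
Step 3: Identify suffix(es): 'ly'
Decomposition: un- (prefix: not/reverse) + kind (root) + -ly (suffix: in manner of)
Total morphemes: 3

3 morphemes (un- (prefix: not/reverse) + kind (root) + -ly (suffix: in manner of))


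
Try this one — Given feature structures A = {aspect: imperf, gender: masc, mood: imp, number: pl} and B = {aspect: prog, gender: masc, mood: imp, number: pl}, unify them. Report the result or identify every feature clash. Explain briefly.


Compare features:
aspect: A=imperf vs B=prog -> CLASH
gender: A=masc vs B=masc -> unified: masc
mood: A=imp vs B=imp -> unified: imp
number: A=pl vs B=pl -> unified: pl
Clash detected on feature 'aspect' (imperf vs prog); unification fails.

CLASH on 'aspect' (imperf vs prog)


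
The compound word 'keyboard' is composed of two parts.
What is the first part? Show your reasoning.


Split 'keyboard' into 'key' + 'board'. The first part is 'key'.

key


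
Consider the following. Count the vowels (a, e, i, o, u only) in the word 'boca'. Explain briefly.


Vowels in 'boca': o, a = 2 vowels.

2


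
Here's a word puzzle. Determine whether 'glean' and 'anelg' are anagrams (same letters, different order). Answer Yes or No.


Sorted letters of 'glean': 'aegln'
Sorted letters of 'anelg': 'aegln'
They match.

Yes


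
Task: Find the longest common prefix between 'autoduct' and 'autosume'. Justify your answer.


Compare from the start: 4 characters match: 'auto'. Mismatch at position 5: 'd' vs 's'.

auto


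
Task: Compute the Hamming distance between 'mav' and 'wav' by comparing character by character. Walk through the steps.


Alignment:
Position 1: 'm' vs 'w' = DIFFER
Position 2: 'a' vs 'a' = match
Position 3: 'v' vs 'v' = match
Total differences: 1

1


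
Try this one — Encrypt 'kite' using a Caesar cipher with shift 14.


Shift each letter by 14: k -> y, i -> w, t -> h, e -> s. Result: 'ywhs'.

ywhs


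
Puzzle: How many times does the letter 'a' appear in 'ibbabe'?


Letter 'a' in 'ibbabe': found at position(s) 4 = 1 occurrence(s).

1


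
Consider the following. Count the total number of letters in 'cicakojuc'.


Spell out 'cicakojuc' and number each letter: c(1), i(2), c(3), a(4), k(5), o(6), j(7), u(8), c(9). Total: 9 letters.

9


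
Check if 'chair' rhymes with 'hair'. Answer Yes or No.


Rime (stressed vowel + following sounds) of 'chair': -air = /ɛər/
Rime of 'hair': -air = /ɛər/
/ɛər/ and /ɛər/ are the same ending sound, so the words rhyme.

Yes


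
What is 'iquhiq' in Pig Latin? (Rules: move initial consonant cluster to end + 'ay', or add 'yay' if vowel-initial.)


'iquhiq' starts with a vowel, so add 'yay': 'iquhiqyay'.

iquhiqyay


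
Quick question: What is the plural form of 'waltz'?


Apply rule: Add -es (sibilant/fricative ending). 'waltz' becomes 'waltzes'.

waltzes


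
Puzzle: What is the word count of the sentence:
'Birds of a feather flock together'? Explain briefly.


Split into words: Birds | of | a | feather | flock | together = 6 words.

6


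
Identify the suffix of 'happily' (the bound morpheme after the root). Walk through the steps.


The word 'happily' = 'happy' (root) + '-ly' (suffix). The suffix is '-ly'.

ly


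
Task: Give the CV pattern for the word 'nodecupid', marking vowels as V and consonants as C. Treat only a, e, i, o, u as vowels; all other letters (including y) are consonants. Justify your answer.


Letter mapping: n = C, o = V, d = C, e = V, c = C, u = V, p = C, i = V, d = C.

CVCVCVCVC


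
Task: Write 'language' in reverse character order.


Reverse 'language' character by character: 'egaugnal'.

egaugnal


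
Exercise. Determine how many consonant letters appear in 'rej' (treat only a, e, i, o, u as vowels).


Consonants in 'rej': r, j = 2 consonants.

2


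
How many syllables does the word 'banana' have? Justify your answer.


Break 'banana' into syllables: ba-na-na -> ba | na | na = 3 syllables

3 syllables


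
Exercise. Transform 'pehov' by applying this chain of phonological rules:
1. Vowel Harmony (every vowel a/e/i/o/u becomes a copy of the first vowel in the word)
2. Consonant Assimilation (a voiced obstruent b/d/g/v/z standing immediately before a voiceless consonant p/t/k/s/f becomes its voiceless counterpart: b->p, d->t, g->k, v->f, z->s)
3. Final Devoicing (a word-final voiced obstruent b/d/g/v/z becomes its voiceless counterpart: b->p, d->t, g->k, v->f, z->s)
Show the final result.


Starting form: 'pehov'
Rule 1: Vowel Harmony: all vowels become 'e' (matching first vowel). 'pehov' -> 'pehev'
Rule 2: Consonant Assimilation: no voiced obstruent (b/d/g/v/z) stands immediately before a voiceless consonant (p/t/k/s/f). No change.
Rule 3: Final Devoicing: word-final voiced obstruent 'v' becomes voiceless 'f'. 'pehev' -> 'pehef'
Final form: 'pehef'

pehef


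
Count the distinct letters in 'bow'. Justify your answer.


Unique letters in 'bow': {b, o, w} = 3 distinct letters.

3


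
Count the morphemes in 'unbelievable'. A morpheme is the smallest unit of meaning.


Decomposition: un- (prefix) + believe (root) + -able (suffix) = 3 morpheme(s)

3 morphemes


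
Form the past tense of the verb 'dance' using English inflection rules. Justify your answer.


Apply rule: Add -d (word ends in -e). 'dance' becomes 'danced'.

danced


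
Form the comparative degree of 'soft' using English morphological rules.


Apply comparative formation (add -er): 'soft' -> 'softer'.

softer


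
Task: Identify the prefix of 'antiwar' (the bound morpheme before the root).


The word 'antiwar' = 'anti' (prefix) + 'war' (root). The prefix is 'anti'.

anti


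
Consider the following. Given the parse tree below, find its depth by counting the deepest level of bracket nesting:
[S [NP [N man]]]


Count bracket nesting levels:
'[' at pos 0: depth = 1
'[' at pos 3: depth = 2
'[' at pos 7: depth = 3
Maximum depth reached: 3

3


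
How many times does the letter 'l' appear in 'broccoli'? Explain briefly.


Letter 'l' in 'broccoli': found at position(s) 7 = 1 occurrence(s).

1


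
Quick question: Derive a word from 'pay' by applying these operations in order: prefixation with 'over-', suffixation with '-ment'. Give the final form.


Step 1: Add prefix 'over-' to 'pay' = 'overpay'
Step 2: Add suffix '-ment' to 'overpay' = 'overpayment'

overpayment


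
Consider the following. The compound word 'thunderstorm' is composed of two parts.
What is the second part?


Split 'thunderstorm' into 'thunder' + 'storm'. The second part is 'storm'.

storm


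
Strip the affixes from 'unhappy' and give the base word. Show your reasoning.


Remove prefix 'un' from 'unhappy' to get root 'happy'.

happy


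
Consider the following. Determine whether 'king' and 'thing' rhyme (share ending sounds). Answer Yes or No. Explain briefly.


Rime (stressed vowel + following sounds) of 'king': -ing = /ɪŋ/
Rime of 'thing': -ing = /ɪŋ/
/ɪŋ/ and /ɪŋ/ are the same ending sound, so the words rhyme.

Yes


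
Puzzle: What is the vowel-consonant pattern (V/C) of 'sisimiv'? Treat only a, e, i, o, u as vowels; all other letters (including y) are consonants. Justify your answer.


Letter mapping: s = C, i = V, s = C, i = V, m = C, i = V, v = C.

CVCVCVC


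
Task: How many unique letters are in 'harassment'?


Unique letters in 'harassment': {a, e, h, m, n, r, s, t} = 8 distinct letters.

8


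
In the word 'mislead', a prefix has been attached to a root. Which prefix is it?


The word 'mislead' = 'mis' (prefix) + 'lead' (root). The prefix is 'mis'.

mis


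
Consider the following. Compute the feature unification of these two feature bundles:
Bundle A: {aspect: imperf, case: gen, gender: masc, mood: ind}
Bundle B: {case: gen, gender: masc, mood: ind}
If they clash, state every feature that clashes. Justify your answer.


Compare features:
aspect: A=imperf vs B=_ -> unified: imperf
case: A=gen vs B=gen -> unified: gen
gender: A=masc vs B=masc -> unified: masc
mood: A=ind vs B=ind -> unified: ind
No clashes found.

Unified: {aspect: imperf, case: gen, gender: masc, mood: ind}


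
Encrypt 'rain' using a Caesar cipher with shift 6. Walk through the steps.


Shift each letter by 6: r -> x, a -> g, i -> o, n -> t. Result: 'xgot'.

xgot


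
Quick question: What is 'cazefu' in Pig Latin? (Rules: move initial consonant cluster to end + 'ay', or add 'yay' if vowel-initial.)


'cazefu': move consonant cluster 'c' to end and add 'ay': 'azefucay'.

azefucay


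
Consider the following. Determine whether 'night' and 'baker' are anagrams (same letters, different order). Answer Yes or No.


Sorted letters of 'night': 'ghint'
Sorted letters of 'baker': 'abekr'
They do not match.

No


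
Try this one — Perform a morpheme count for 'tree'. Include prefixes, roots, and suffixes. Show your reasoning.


Decomposition: tree (free morpheme) = 1 morpheme(s)

1 morphemes


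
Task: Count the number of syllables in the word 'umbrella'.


Break 'umbrella' into syllables: um-brel-la -> um | brel | la = 3 syllables

3 syllables


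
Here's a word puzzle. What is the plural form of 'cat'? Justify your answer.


Apply rule: Add -s. 'cat' becomes 'cats'.

cats


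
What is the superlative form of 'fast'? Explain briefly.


Apply superlative formation (add -est): 'fast' -> 'fastest'.

fastest


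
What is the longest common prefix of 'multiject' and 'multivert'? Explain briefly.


Compare from the start: 5 characters match: 'multi'. Mismatch at position 6: 'j' vs 'v'.

multi


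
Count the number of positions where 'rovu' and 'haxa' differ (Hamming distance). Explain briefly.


Alignment:
Position 1: 'r' vs 'h' = DIFFER
Position 2: 'o' vs 'a' = DIFFER
Position 3: 'v' vs 'x' = DIFFER
Position 4: 'u' vs 'a' = DIFFER
Total differences: 4

4


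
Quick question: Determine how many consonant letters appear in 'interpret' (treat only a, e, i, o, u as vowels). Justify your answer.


Consonants in 'interpret': n, t, r, p, r, t = 6 consonants.

6


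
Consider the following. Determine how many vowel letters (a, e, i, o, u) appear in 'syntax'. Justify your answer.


Vowels in 'syntax': a = 1 vowels.

1


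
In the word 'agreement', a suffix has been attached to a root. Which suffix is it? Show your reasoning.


The word 'agreement' = 'agree' (root) + '-ment' (suffix). The suffix is '-ment'.

ment


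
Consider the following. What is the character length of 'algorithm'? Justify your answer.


Spell out 'algorithm' and number each letter: a(1), l(2), g(3), o(4), r(5), i(6), t(7), h(8), m(9). Total: 9 letters.

9


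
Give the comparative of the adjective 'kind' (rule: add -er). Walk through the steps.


Apply comparative formation (add -er): 'kind' -> 'kinder'.

kinder


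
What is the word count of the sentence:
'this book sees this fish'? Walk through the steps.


Split into words: this | book | sees | this | fish = 5 words.

5


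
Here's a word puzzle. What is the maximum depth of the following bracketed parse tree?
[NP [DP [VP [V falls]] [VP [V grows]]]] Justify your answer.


Count bracket nesting levels:
'[' at pos 0: depth = 1
'[' at pos 4: depth = 2
'[' at pos 8: depth = 3
'[' at pos 12: depth = 4
'[' at pos 23: depth = 3
'[' at pos 27: depth = 4
Maximum depth reached: 4

4


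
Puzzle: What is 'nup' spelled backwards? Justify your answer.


Reverse 'nup' character by character: 'pun'.

pun


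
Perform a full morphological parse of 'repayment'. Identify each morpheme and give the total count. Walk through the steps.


Step 1: Identify prefix: 're' (meaning: again)
Step 2: Identify root: 'pay'
Step 3: Identify suffix(es): 'ment'
Decomposition: re- (prefix: again) + pay (root) + -ment (suffix: action/result)
Total morphemes: 3

3 morphemes (re- (prefix: again) + pay (root) + -ment (suffix: action/result))


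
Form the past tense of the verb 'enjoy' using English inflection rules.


Apply rule: Add -ed. 'enjoy' becomes 'enjoyed'.

enjoyed


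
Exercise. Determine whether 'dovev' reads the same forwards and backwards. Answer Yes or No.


Forward: 'dovev'
Reversed: 'vevod'
They differ.

No


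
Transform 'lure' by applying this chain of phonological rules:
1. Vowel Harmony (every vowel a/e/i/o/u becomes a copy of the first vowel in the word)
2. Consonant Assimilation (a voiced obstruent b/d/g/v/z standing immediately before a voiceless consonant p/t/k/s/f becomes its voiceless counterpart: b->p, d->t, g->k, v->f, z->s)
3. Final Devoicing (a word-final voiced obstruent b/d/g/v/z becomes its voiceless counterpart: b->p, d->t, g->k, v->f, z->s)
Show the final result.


Starting form: 'lure'
Rule 1: Vowel Harmony: all vowels become 'u' (matching first vowel). 'lure' -> 'luru'
Rule 2: Consonant Assimilation: no voiced obstruent (b/d/g/v/z) stands immediately before a voiceless consonant (p/t/k/s/f). No change.
Rule 3: Final Devoicing: the word ends in the vowel 'u', not a consonant. No change.
Final form: 'luru'

luru


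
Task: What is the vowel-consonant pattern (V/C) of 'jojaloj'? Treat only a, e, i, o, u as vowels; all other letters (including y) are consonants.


Letter mapping: j = C, o = V, j = C, a = V, l = C, o = V, j = C.

CVCVCVC


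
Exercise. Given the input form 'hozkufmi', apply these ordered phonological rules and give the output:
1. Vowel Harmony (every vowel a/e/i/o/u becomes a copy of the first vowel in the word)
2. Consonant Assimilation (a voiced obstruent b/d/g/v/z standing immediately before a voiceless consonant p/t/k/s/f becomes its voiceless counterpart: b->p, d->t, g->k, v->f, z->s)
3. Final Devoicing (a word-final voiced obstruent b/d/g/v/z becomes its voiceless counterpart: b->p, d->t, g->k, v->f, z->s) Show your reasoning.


Starting form: 'hozkufmi'
Rule 1: Vowel Harmony: all vowels become 'o' (matching first vowel). 'hozkufmi' -> 'hozkofmo'
Rule 2: Consonant Assimilation: voiced obstruent before voiceless consonant becomes voiceless ('zk' -> 'sk'). 'hozkofmo' -> 'hoskofmo'
Rule 3: Final Devoicing: the word ends in the vowel 'o', not a consonant. No change.
Final form: 'hoskofmo'

hoskofmo


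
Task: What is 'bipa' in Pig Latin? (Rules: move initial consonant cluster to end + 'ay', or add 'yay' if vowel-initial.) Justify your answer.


'bipa': move consonant cluster 'b' to end and add 'ay': 'ipabay'.

ipabay


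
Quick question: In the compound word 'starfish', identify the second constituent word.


Split 'starfish' into 'star' + 'fish'. The second part is 'fish'.

fish


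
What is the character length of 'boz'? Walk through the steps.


Spell out 'boz' and number each letter: b(1), o(2), z(3). Total: 3 letters.

3


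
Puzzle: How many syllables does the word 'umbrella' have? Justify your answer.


Break 'umbrella' into syllables: um-brel-la -> um | brel | la = 3 syllables

3 syllables


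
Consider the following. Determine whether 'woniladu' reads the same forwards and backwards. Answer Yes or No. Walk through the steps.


Forward: 'woniladu'
Reversed: 'udalinow'
They differ.

No


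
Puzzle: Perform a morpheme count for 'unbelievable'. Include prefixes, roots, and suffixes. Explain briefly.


Decomposition: un- (prefix) + believe (root) + -able (suffix) = 3 morpheme(s)

3 morphemes


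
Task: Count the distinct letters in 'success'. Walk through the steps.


Unique letters in 'success': {c, e, s, u} = 4 distinct letters.

4


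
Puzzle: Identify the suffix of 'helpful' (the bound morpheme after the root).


The word 'helpful' = 'help' (root) + '-ful' (suffix). The suffix is '-ful'.

ful


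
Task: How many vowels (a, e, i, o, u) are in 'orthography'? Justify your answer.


Vowels in 'orthography': o, o, a = 3 vowels.

3


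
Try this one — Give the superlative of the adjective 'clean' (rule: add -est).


Apply superlative formation (add -est): 'clean' -> 'cleanest'.

cleanest


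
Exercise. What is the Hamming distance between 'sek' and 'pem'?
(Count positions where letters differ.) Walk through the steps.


Alignment:
Position 1: 's' vs 'p' = DIFFER
Position 2: 'e' vs 'e' = match
Position 3: 'k' vs 'm' = DIFFER
Total differences: 2

2


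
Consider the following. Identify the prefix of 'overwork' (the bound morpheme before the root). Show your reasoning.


The word 'overwork' = 'over' (prefix) + 'work' (root). The prefix is 'over'.

over


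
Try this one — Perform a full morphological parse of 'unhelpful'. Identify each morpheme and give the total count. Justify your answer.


Step 1: Identify prefix: 'un' (meaning: not/reverse)
Step 2: Identify root: 'help'
Step 3: Identify suffix(es): 'ful'
Decomposition: un- (prefix: not/reverse) + help (root) + -ful (suffix: full of)
Total morphemes: 3

3 morphemes (un- (prefix: not/reverse) + help (root) + -ful (suffix: full of))


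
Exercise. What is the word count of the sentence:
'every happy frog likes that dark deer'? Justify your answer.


Split into words: every | happy | frog | likes | that | dark | deer = 7 words.

7


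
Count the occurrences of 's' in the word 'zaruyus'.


Letter 's' in 'zaruyus': found at position(s) 7 = 1 occurrence(s).

1


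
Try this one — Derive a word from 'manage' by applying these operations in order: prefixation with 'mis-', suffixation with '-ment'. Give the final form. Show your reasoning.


Step 1: Add prefix 'mis-' to 'manage' = 'mismanage'
Step 2: Add suffix '-ment' to 'mismanage' = 'mismanagement'

mismanagement


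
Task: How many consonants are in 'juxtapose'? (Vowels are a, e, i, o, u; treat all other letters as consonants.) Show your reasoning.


Consonants in 'juxtapose': j, x, t, p, s = 5 consonants.

5


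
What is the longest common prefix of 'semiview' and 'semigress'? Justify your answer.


Compare from the start: 4 characters match: 'semi'. Mismatch at position 5: 'v' vs 'g'.

semi


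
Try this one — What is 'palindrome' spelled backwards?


Reverse 'palindrome' character by character: 'emordnilap'.

emordnilap


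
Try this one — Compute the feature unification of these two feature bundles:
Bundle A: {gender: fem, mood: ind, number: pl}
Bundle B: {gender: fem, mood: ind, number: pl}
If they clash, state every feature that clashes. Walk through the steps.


Compare features:
gender: A=fem vs B=fem -> unified: fem
mood: A=ind vs B=ind -> unified: ind
number: A=pl vs B=pl -> unified: pl
No clashes found.

Unified: {gender: fem, mood: ind, number: pl}


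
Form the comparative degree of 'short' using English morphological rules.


Apply comparative formation (add -er): 'short' -> 'shorter'.

shorter


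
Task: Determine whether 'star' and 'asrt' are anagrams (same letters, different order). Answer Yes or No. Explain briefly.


Sorted letters of 'star': 'arst'
Sorted letters of 'asrt': 'arst'
They match.

Yes


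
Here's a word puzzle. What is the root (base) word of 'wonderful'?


Remove suffix '-ful' from 'wonderful' to get root 'wonder'.

wonder


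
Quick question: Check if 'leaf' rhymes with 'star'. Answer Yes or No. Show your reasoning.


Rime (stressed vowel + following sounds) of 'leaf': -eaf = /iːf/
Rime of 'star': -ar = /ɑːr/
/iːf/ and /ɑːr/ are different ending sounds, so the words do not rhyme.

No


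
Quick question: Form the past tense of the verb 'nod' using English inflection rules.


Apply rule: Double final consonant and add -ed. 'nod' becomes 'nodded'.

nodded


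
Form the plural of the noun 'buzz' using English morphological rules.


Apply rule: Add -es (sibilant/fricative ending). 'buzz' becomes 'buzzes'.

buzzes


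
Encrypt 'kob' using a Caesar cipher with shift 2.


Shift each letter by 2: k -> m, o -> q, b -> d. Result: 'mqd'.

mqd


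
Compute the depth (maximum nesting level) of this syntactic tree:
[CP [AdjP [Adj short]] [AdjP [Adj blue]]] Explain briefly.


Count bracket nesting levels:
'[' at pos 0: depth = 1
'[' at pos 4: depth = 2
'[' at pos 10: depth = 3
'[' at pos 23: depth = 2
'[' at pos 29: depth = 3
Maximum depth reached: 3

3


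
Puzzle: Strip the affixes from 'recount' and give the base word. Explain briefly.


Remove prefix 're' from 'recount' to get root 'count'.

count


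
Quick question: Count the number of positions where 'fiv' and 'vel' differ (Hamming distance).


Alignment:
Position 1: 'f' vs 'v' = DIFFER
Position 2: 'i' vs 'e' = DIFFER
Position 3: 'v' vs 'l' = DIFFER
Total differences: 3

3


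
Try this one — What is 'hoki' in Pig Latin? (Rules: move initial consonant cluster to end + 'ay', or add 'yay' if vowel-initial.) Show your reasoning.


'hoki': move consonant cluster 'h' to end and add 'ay': 'okihay'.

okihay


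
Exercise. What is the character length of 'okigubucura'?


Spell out 'okigubucura' and number each letter: o(1), k(2), i(3), g(4), u(5), b(6), u(7), c(8), u(9), r(10), a(11). Total: 11 letters.

11


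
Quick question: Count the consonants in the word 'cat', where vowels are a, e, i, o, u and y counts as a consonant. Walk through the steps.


Consonants in 'cat': c, t = 2 consonants.

2


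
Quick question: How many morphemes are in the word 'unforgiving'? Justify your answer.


Decomposition: un- (prefix) + forgive (root) + -ing (suffix) = 3 morpheme(s)

3 morphemes


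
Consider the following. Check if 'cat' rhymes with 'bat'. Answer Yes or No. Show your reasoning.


Rime (stressed vowel + following sounds) of 'cat': -at = /æt/
Rime of 'bat': -at = /æt/
/æt/ and /æt/ are the same ending sound, so the words rhyme.

Yes


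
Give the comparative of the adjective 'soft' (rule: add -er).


Apply comparative formation (add -er): 'soft' -> 'softer'.

softer


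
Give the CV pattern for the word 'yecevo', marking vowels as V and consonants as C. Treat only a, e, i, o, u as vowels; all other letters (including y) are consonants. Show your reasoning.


Letter mapping: y = C, e = V, c = C, e = V, v = C, o = V.

CVCVCV


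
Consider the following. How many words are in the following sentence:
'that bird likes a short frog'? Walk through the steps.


Split into words: that | bird | likes | a | short | frog = 6 words.

6


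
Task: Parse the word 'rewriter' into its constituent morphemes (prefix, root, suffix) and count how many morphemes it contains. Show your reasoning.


Step 1: Identify prefix: 're' (meaning: again)
Step 2: Identify root: 'write'
Step 3: Identify suffix(es): 'er'
Decomposition: re- (prefix: again) + write (root) + -er (suffix: one who)
Total morphemes: 3

3 morphemes (re- (prefix: again) + write (root) + -er (suffix: one who))


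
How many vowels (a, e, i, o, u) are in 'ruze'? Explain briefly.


Vowels in 'ruze': u, e = 2 vowels.

2


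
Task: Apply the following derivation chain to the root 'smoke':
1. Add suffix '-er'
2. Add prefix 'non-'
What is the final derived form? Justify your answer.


Step 1: Add suffix '-er' to 'smoke' = 'smoker'
Step 2: Add prefix 'non-' to 'smoker' = 'nonsmoker'

nonsmoker


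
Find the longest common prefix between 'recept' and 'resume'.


Compare from the start: 2 characters match: 're'. Mismatch at position 3: 'c' vs 's'.

re


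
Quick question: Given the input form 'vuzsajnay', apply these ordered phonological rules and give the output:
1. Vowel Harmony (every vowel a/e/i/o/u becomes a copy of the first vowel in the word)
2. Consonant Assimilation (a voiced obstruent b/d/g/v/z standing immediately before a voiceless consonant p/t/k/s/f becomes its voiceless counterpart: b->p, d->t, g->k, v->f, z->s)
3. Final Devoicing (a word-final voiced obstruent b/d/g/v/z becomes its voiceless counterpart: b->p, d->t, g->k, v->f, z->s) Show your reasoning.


Starting form: 'vuzsajnay'
Rule 1: Vowel Harmony: all vowels become 'u' (matching first vowel). 'vuzsajnay' -> 'vuzsujnuy'
Rule 2: Consonant Assimilation: voiced obstruent before voiceless consonant becomes voiceless ('zs' -> 'ss'). 'vuzsujnuy' -> 'vussujnuy'
Rule 3: Final Devoicing: final consonant 'y' is not one of the voiced obstruents b/d/g/v/z. No change.
Final form: 'vussujnuy'

vussujnuy


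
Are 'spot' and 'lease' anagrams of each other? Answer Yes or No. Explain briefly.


Sorted letters of 'spot': 'opst'
Sorted letters of 'lease': 'aeels'
They do not match.

No


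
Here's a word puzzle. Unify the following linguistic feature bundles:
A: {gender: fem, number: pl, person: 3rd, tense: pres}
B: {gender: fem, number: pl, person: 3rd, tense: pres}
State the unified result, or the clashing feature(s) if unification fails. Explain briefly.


Compare features:
gender: A=fem vs B=fem -> unified: fem
number: A=pl vs B=pl -> unified: pl
person: A=3rd vs B=3rd -> unified: 3rd
tense: A=pres vs B=pres -> unified: pres
No clashes found.

Unified: {gender: fem, number: pl, person: 3rd, tense: pres}


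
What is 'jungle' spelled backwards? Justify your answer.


Reverse 'jungle' character by character: 'elgnuj'.

elgnuj


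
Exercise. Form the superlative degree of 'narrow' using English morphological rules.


Apply superlative formation (add -est): 'narrow' -> 'narrowest'.

narrowest


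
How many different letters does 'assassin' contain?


Unique letters in 'assassin': {a, i, n, s} = 4 distinct letters.

4


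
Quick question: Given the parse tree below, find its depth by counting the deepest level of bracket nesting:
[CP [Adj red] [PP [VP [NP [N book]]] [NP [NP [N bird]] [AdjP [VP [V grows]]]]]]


Count bracket nesting levels:
'[' at pos 0: depth = 1
'[' at pos 4: depth = 2
'[' at pos 14: depth = 2
'[' at pos 18: depth = 3
'[' at pos 22: depth = 4
'[' at pos 26: depth = 5
'[' at pos 37: depth = 3
'[' at pos 41: depth = 4
'[' at pos 45: depth = 5
'[' at pos 55: depth = 4
'[' at pos 61: depth = 5
'[' at pos 65: depth = 6
Maximum depth reached: 6

6


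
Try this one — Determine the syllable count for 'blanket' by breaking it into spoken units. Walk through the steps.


Break 'blanket' into syllables: blan-ket -> blan | ket = 2 syllables

2 syllables


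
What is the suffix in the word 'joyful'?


The word 'joyful' = 'joy' (root) + '-ful' (suffix). The suffix is '-ful'.

ful


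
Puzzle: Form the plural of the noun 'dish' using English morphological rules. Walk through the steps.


Apply rule: Add -es (sibilant/fricative ending). 'dish' becomes 'dishes'.

dishes


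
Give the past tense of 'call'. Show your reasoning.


Apply rule: Add -ed. 'call' becomes 'called'.

called


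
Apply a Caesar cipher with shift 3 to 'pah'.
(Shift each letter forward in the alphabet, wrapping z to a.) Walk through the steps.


Shift each letter by 3: p -> s, a -> d, h -> k. Result: 'sdk'.

sdk


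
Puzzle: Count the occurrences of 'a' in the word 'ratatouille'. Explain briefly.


Letter 'a' in 'ratatouille': found at position(s) 2, 4 = 2 occurrence(s).

2


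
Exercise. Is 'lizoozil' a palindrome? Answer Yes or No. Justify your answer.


Forward: 'lizoozil'
Reversed: 'lizoozil'
They are identical.

Yes


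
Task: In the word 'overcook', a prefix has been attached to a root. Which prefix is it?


The word 'overcook' = 'over' (prefix) + 'cook' (root). The prefix is 'over'.

over


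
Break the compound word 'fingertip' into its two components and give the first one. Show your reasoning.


Split 'fingertip' into 'finger' + 'tip'. The first part is 'finger'.

finger


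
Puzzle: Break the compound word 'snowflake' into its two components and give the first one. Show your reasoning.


Split 'snowflake' into 'snow' + 'flake'. The first part is 'snow'.

snow


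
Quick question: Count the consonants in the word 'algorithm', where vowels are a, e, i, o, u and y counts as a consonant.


Consonants in 'algorithm': l, g, r, t, h, m = 6 consonants.

6


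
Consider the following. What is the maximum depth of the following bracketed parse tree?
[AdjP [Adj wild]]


Count bracket nesting levels:
'[' at pos 0: depth = 1
'[' at pos 6: depth = 2
Maximum depth reached: 2

2


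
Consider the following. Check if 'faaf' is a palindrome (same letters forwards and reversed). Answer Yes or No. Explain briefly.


Forward: 'faaf'
Reversed: 'faaf'
They are identical.

Yes


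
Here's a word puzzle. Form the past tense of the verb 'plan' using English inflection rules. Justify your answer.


Apply rule: Double final consonant and add -ed. 'plan' becomes 'planned'.

planned


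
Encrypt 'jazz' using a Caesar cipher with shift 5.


Shift each letter by 5: j -> o, a -> f, z -> e, z -> e. Result: 'ofee'.

ofee


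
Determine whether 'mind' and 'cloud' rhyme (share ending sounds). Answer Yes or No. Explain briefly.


Rime (stressed vowel + following sounds) of 'mind': -ind = /aɪnd/
Rime of 'cloud': -oud = /aʊd/
/aɪnd/ and /aʊd/ are different ending sounds, so the words do not rhyme.

No


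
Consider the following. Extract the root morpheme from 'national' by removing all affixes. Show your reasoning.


Remove suffix '-al' from 'national' to get root 'nation'.

nation


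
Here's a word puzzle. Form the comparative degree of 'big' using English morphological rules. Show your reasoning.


Apply comparative formation (double final consonant, add -er): 'big' -> 'bigger'.

bigger


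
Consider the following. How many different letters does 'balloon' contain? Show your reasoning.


Unique letters in 'balloon': {a, b, l, n, o} = 5 distinct letters.

5


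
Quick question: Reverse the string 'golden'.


Reverse 'golden' character by character: 'nedlog'.

nedlog


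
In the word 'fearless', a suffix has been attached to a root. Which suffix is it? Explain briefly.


The word 'fearless' = 'fear' (root) + '-less' (suffix). The suffix is '-less'.

less


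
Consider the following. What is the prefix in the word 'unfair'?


The word 'unfair' = 'un' (prefix) + 'fair' (root). The prefix is 'un'.

un


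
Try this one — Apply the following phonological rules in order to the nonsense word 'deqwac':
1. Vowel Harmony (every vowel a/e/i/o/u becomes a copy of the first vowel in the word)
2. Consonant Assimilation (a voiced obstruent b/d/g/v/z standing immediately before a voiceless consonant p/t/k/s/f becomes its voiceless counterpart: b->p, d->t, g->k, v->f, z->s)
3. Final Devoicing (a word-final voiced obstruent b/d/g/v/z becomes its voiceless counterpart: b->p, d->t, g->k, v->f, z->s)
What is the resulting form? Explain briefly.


Starting form: 'deqwac'
Rule 1: Vowel Harmony: all vowels become 'e' (matching first vowel). 'deqwac' -> 'deqwec'
Rule 2: Consonant Assimilation: no voiced obstruent (b/d/g/v/z) stands immediately before a voiceless consonant (p/t/k/s/f). No change.
Rule 3: Final Devoicing: final consonant 'c' is not one of the voiced obstruents b/d/g/v/z. No change.
Final form: 'deqwec'

deqwec


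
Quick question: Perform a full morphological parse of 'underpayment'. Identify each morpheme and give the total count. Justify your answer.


Step 1: Identify prefix: 'under' (meaning: beneath/insufficient)
Step 2: Identify root: 'pay'
Step 3: Identify suffix(es): 'ment'
Decomposition: under- (prefix: beneath/insufficient) + pay (root) + -ment (suffix: action/result)
Total morphemes: 3

3 morphemes (under- (prefix: beneath/insufficient) + pay (root) + -ment (suffix: action/result))


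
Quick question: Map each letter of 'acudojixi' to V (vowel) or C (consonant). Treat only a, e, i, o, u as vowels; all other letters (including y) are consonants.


Letter mapping: a = V, c = C, u = V, d = C, o = V, j = C, i = V, x = C, i = V.

VCVCVCVCV


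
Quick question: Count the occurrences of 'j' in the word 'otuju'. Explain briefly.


Letter 'j' in 'otuju': found at position(s) 4 = 1 occurrence(s).

1


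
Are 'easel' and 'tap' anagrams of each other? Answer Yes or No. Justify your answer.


Sorted letters of 'easel': 'aeels'
Sorted letters of 'tap': 'apt'
They do not match.

No


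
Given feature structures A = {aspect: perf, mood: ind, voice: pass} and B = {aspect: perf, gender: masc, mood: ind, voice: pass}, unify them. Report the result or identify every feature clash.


Compare features:
aspect: A=perf vs B=perf -> unified: perf
gender: A=_ vs B=masc -> unified: masc
mood: A=ind vs B=ind -> unified: ind
voice: A=pass vs B=pass -> unified: pass
No clashes found.

Unified: {aspect: perf, gender: masc, mood: ind, voice: pass}


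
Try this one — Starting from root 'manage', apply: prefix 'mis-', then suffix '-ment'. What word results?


Step 1: Add prefix 'mis-' to 'manage' = 'mismanage'
Step 2: Add suffix '-ment' to 'mismanage' = 'mismanagement'

mismanagement


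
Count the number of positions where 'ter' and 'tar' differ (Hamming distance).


Alignment:
Position 1: 't' vs 't' = match
Position 2: 'e' vs 'a' = DIFFER
Position 3: 'r' vs 'r' = match
Total differences: 1

1


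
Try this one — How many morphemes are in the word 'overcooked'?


Decomposition: over- (prefix) + cook (root) + -ed (suffix) = 3 morpheme(s)

3 morphemes


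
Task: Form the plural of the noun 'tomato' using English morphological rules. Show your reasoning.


Apply rule: Add -es (consonant + o). 'tomato' becomes 'tomatoes'.

tomatoes


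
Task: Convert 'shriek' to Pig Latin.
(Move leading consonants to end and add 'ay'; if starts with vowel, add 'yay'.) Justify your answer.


'shriek': move consonant cluster 'shr' to end and add 'ay': 'iekshray'.

iekshray


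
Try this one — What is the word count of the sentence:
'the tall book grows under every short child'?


Split into words: the | tall | book | grows | under | every | short | child = 8 words.

8


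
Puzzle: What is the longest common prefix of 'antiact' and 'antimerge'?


Compare from the start: 4 characters match: 'anti'. Mismatch at position 5: 'a' vs 'm'.

anti


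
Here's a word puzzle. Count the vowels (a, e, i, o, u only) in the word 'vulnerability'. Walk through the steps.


Vowels in 'vulnerability': u, e, a, i, i = 5 vowels.

5


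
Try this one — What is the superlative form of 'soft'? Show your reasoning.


Apply superlative formation (add -est): 'soft' -> 'softest'.

softest


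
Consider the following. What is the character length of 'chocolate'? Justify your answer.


Spell out 'chocolate' and number each letter: c(1), h(2), o(3), c(4), o(5), l(6), a(7), t(8), e(9). Total: 9 letters.

9


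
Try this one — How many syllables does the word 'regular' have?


Break 'regular' into syllables: reg-u-lar -> reg | u | lar = 3 syllables

3 syllables


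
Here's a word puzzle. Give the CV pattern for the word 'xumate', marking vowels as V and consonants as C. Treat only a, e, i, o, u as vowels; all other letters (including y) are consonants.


Letter mapping: x = C, u = V, m = C, a = V, t = C, e = V.

CVCVCV


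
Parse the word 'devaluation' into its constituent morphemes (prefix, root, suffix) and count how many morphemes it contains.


Step 1: Identify prefix: 'de' (meaning: reverse/remove)
Step 2: Identify root: 'value'
Step 3: Identify suffix(es): 'ation'
Decomposition: de- (prefix: reverse/remove) + value (root) + -ation (suffix: act of)
Total morphemes: 3

3 morphemes (de- (prefix: reverse/remove) + value (root) + -ation (suffix: act of))


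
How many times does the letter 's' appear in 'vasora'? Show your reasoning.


Letter 's' in 'vasora': found at position(s) 3 = 1 occurrence(s).

1


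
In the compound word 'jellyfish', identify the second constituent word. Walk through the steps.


Split 'jellyfish' into 'jelly' + 'fish'. The second part is 'fish'.

fish


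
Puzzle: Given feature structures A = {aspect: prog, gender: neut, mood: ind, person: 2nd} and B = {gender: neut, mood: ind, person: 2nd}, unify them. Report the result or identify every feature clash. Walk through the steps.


Compare features:
aspect: A=prog vs B=_ -> unified: prog
gender: A=neut vs B=neut -> unified: neut
mood: A=ind vs B=ind -> unified: ind
person: A=2nd vs B=2nd -> unified: 2nd
No clashes found.

Unified: {aspect: prog, gender: neut, mood: ind, person: 2nd}
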